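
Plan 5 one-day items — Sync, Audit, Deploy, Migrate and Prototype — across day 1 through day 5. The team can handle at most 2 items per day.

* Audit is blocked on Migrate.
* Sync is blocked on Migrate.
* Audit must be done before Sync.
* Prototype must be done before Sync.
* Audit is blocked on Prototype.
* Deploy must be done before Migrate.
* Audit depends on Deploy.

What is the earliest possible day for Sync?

day 4

Precedence pushes Sync to at least day 4.
Sync at day 4 is achievable: Audit=day 3, Deploy=day 1, Migrate=day 2, Prototype=day 1, Sync=day 4.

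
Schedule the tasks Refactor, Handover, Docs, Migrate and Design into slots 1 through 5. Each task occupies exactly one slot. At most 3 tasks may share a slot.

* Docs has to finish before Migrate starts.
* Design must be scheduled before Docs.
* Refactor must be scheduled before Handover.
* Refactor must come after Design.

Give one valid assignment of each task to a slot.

Migrate=3, Design=1, Handover=3, Docs=2, Refactor=2

Checking: Design(1) before Refactor(2); Refactor(2) before Handover(3); Design(1) before Docs(2); Docs(2) before Migrate(3); max 2 per slot (cap 3).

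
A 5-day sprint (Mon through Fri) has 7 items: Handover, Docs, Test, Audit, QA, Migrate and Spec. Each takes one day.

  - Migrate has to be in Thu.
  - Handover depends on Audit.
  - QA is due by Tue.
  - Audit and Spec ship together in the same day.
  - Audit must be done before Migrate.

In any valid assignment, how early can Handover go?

Tue

Precedence pushes Handover to at least Tue.
Handover at Tue is achievable: Test in Mon; Spec in Mon; Audit in Mon; Migrate in Thu; Handover in Tue; QA in Mon; Docs in Mon.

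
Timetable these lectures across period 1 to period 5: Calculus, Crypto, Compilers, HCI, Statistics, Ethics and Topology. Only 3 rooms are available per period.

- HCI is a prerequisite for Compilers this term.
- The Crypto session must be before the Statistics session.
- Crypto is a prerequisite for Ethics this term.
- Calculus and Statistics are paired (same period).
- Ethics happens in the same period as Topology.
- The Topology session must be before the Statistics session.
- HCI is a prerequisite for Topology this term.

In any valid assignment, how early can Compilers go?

Precedence pushes Compilers to at least period 2.
Compilers at period 2 is achievable: Ethics -> period 2; Topology -> period 2; Calculus -> period 3; HCI -> period 1; Statistics -> period 3; Crypto -> period 1; Compilers -> period 2.

period 2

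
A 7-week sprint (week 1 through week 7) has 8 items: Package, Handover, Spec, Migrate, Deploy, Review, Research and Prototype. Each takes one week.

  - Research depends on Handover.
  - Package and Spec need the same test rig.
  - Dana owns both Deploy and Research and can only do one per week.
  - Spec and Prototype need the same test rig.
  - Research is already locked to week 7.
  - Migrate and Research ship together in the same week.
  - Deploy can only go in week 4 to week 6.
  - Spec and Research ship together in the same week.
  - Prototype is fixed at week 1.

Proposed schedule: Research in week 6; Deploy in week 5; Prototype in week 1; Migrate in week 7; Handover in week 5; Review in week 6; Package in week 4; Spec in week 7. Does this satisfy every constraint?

Spec and Research ship together in the same week — violated.
Package and Spec need the same test rig — holds.
Research depends on Handover — holds.
Migrate and Research ship together in the same week — violated.
Spec and Prototype need the same test rig — holds.
Research is already locked to week 7 — violated.
Deploy can only go in week 4 to week 6 — holds.
Prototype is fixed at week 1 — holds.
Dana owns both Deploy and Research and can only do one per week — holds.

No — it violates: Research is already locked to week 7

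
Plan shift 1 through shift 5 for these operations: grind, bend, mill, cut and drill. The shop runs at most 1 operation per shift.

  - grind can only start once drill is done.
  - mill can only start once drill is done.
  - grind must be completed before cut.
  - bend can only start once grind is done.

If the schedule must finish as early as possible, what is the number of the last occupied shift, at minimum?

The precedence chain requires at least 3 distinct shifts.
With at most 1 per shift and 5 operations, at least 5 shifts are needed.
5 works (last occupied shift: shift 5): for example cut -> shift 5; grind -> shift 2; mill -> shift 4; bend -> shift 3; drill -> shift 1.

5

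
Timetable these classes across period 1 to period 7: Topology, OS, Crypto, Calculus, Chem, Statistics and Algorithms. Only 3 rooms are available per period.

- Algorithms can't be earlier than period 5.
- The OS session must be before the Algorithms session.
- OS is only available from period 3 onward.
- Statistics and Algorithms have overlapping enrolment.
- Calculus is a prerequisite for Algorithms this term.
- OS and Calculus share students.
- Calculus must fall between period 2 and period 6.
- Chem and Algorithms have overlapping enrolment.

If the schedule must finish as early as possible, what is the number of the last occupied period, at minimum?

period 5

The precedence chain requires at least 2 distinct periods.
With at most 3 per period and 7 classes, at least 3 periods are needed.
Algorithms can't be placed before period 5, so the schedule must run through at least period 5.
5 works (last occupied period: period 5): for example Calculus=period 2; Algorithms=period 5; Topology=period 1; OS=period 3; Crypto=period 1; Chem=period 1; Statistics=period 2.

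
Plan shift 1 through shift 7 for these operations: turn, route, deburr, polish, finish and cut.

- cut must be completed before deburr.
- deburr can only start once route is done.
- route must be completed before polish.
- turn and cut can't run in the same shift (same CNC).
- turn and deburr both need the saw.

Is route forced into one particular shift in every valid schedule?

route can be shift 1 (e.g. deburr -> shift 2, route -> shift 1, polish -> shift 2, cut -> shift 1, finish -> shift 1, turn -> shift 3) or shift 2 (e.g. cut=shift 1, polish=shift 3, deburr=shift 3, route=shift 2, turn=shift 2, finish=shift 1).

No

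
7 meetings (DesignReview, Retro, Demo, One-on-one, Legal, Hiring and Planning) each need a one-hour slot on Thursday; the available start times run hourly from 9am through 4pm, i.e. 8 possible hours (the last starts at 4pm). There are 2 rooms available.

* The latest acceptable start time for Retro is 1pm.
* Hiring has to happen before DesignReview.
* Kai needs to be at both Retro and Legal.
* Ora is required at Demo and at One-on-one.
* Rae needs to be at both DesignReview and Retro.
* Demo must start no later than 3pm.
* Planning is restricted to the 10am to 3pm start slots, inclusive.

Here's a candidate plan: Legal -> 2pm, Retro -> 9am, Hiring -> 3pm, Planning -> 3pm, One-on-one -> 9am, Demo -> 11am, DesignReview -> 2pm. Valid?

Rae needs to be at both DesignReview and Retro — holds.
Kai needs to be at both Retro and Legal — holds.
Hiring has to happen before DesignReview — violated.
Demo must start no later than 3pm — holds.
Ora is required at Demo and at One-on-one — holds.
The latest acceptable start time for Retro is 1pm — holds.
There are 2 rooms available — holds.
Planning is restricted to the 10am to 3pm start slots, inclusive — holds.

No. Hiring has to happen before DesignReview is not satisfied.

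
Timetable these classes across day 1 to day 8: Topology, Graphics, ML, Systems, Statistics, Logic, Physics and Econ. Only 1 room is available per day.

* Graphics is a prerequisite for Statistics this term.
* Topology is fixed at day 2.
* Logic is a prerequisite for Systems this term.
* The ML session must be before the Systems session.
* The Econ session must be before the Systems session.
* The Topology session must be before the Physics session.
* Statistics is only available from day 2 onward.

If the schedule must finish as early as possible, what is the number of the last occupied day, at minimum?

day 8

The precedence chain requires at least 2 distinct days.
With at most 1 per day and 8 classes, at least 8 days are needed.
Propagating the time windows through the other constraints, Physics can't land before day 3, so the schedule must run through at least day 3.
8 works (last occupied day: day 8): for example Statistics=day 3, Econ=day 6, Physics=day 8, Topology=day 2, Systems=day 7, ML=day 4, Graphics=day 1, Logic=day 5.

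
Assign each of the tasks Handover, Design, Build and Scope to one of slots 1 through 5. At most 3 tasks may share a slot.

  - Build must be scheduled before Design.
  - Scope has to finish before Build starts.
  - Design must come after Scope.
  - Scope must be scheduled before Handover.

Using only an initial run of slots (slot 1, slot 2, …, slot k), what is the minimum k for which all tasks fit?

3 slots

The precedence chain requires at least 3 distinct slots.
With at most 3 per slot and 4 tasks, at least 2 slots are needed.
3 works (last occupied slot: 3): for example Build in 2; Design in 3; Scope in 1; Handover in 2.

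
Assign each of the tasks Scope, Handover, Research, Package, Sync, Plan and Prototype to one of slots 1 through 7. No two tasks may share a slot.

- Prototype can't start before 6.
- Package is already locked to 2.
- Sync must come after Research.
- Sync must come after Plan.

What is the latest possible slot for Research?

Downstream work caps Research at 6.
Research at 5 is achievable: Plan=1, Package=2, Scope=3, Research=5, Handover=4, Prototype=6, Sync=7.
Nothing later works — the capacity limit rule out every slot after 5.

5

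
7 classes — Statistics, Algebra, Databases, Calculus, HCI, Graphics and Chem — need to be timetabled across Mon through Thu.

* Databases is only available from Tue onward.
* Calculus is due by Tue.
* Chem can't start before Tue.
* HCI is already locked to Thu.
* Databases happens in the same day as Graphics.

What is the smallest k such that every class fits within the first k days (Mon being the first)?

HCI can't be placed before Thu — that is day 4 counting from Mon — so the schedule must run through at least 4 days.
4 works (last occupied day: Thu): for example Chem in Tue, Databases in Tue, HCI in Thu, Calculus in Mon, Algebra in Mon, Graphics in Tue, Statistics in Mon.

4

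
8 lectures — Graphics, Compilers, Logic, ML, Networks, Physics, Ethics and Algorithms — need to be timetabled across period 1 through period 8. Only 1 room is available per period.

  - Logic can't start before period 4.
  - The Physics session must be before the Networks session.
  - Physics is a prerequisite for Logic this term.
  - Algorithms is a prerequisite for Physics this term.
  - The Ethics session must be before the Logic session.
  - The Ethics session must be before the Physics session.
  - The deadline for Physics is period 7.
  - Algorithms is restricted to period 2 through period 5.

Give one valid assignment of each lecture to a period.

Ethics in period 1, Networks in period 5, ML in period 8, Logic in period 4, Compilers in period 7, Physics in period 3, Graphics in period 6, Algorithms in period 2

Checking: Ethics(period 1) before Logic(period 4); Physics(period 3) before Logic(period 4); Physics(period 3) before Networks(period 5); Algorithms(period 2) before Physics(period 3); Ethics(period 1) before Physics(period 3); Physics=period 3 in [period 1,period 7]; Logic=period 4 in [period 4,period 8]; Algorithms=period 2 in [period 2,period 5]; max 1 per period (cap 1).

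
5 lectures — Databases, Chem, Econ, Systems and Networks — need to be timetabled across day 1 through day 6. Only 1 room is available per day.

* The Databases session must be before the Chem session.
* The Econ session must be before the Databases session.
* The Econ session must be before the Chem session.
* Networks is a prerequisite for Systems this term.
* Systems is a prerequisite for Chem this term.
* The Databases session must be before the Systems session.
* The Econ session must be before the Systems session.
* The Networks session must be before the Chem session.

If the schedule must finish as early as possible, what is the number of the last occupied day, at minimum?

The precedence chain requires at least 4 distinct days.
With at most 1 per day and 5 lectures, at least 5 days are needed.
5 works (last occupied day: day 5): for example Databases in day 2, Systems in day 4, Chem in day 5, Econ in day 1, Networks in day 3.

day 5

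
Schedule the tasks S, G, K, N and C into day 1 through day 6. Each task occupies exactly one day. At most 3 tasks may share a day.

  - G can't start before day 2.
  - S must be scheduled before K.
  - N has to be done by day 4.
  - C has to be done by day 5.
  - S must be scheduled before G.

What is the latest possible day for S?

Downstream work caps S at day 5.
S at day 5 is achievable: C in day 1, S in day 5, G in day 6, K in day 6, N in day 1.

day 5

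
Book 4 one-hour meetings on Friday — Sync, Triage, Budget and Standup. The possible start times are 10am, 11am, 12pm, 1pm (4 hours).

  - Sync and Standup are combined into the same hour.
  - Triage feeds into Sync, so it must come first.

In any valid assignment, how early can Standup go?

Standup must be in the same hour as Sync, which can't be before 11am, so Standup is at least 11am.
Standup at 11am is achievable: Sync=11am; Standup=11am; Triage=10am; Budget=10am.

11am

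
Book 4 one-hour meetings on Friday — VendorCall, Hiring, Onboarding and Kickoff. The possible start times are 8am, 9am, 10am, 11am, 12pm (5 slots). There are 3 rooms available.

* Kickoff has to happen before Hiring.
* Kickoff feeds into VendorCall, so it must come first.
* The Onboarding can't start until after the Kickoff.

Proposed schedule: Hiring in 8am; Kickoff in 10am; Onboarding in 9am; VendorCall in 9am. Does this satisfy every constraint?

No — it violates: Kickoff has to happen before Hiring

Kickoff feeds into VendorCall, so it must come first — violated.
There are 3 rooms available — holds.
Kickoff has to happen before Hiring — violated.
The Onboarding can't start until after the Kickoff — violated.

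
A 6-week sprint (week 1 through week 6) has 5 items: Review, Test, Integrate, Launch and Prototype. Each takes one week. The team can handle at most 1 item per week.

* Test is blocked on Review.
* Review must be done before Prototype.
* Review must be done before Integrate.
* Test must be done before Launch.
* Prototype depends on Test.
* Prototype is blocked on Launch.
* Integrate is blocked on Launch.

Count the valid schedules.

12

Splitting on Review: it can be week 1 (10), week 2 (2). Listing each branch's schedules as (Test, Integrate, Launch, Prototype) by week number:
Review=week 1: (2,4,3,5) (2,4,3,6) (2,5,3,4) (2,5,3,6) (2,5,4,6) (2,6,3,4) (2,6,3,5) (2,6,4,5) (3,5,4,6) (3,6,4,5) — 10.
Review=week 2: (3,5,4,6) (3,6,4,5) — 2.
Summing: 10 + 2 = 12.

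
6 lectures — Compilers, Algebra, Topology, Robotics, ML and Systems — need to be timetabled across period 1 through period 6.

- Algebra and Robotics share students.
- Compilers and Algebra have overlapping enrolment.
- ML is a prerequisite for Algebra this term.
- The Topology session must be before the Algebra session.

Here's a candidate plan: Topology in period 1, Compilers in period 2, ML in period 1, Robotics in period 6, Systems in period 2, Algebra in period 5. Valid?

ML is a prerequisite for Algebra this term — holds.
The Topology session must be before the Algebra session — holds.
Compilers and Algebra have overlapping enrolment — holds.
Algebra and Robotics share students — holds.

Yes, all constraints hold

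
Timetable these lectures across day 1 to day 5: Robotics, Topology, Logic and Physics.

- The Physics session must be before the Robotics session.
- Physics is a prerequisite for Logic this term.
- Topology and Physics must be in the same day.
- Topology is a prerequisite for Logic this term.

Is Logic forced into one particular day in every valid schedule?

Logic can be day 2 (e.g. Topology -> day 1; Physics -> day 1; Logic -> day 2; Robotics -> day 2) or day 3 (e.g. Topology -> day 1, Physics -> day 1, Robotics -> day 2, Logic -> day 3).

No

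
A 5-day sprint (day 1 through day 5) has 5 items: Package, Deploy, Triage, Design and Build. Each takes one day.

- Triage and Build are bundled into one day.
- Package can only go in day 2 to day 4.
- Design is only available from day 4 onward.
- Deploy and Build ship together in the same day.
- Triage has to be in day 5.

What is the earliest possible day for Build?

Build must be in the same day as Triage, which can't be before day 5, so Build is at least day 5.
Build at day 5 is achievable: Build in day 5, Triage in day 5, Package in day 2, Deploy in day 5, Design in day 4.

day 5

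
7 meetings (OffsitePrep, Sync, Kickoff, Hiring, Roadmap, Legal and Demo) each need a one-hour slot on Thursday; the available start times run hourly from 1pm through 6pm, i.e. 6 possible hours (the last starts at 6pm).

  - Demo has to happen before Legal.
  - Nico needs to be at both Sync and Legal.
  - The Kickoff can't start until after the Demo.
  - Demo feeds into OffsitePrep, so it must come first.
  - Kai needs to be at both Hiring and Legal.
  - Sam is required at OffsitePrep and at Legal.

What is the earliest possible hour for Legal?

Precedence pushes Legal to at least 2pm.
Legal at 2pm is achievable: Demo -> 1pm, Legal -> 2pm, OffsitePrep -> 3pm, Sync -> 1pm, Roadmap -> 1pm, Kickoff -> 2pm, Hiring -> 1pm.

2pm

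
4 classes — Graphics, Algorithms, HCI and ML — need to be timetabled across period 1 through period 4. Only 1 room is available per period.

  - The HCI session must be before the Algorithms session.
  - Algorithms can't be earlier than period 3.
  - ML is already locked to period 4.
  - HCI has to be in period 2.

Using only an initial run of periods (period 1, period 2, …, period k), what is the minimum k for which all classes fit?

The precedence chain requires at least 2 distinct periods.
With at most 1 per period and 4 classes, at least 4 periods are needed.
ML can't be placed before period 4, so the schedule must run through at least period 4.
4 works (last occupied period: period 4): for example Algorithms in period 3; Graphics in period 1; HCI in period 2; ML in period 4.

4 periods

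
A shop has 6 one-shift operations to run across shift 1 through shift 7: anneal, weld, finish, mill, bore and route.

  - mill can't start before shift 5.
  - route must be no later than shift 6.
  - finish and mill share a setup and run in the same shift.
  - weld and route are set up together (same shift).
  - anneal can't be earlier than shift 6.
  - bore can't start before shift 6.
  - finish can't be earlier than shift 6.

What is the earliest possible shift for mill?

Mill is available from shift 5; mill must be in the same shift as finish, which can't be before shift 6, so mill is at least shift 6.
mill at shift 6 is achievable: finish -> shift 6; weld -> shift 1; mill -> shift 6; bore -> shift 6; anneal -> shift 6; route -> shift 1.

shift 6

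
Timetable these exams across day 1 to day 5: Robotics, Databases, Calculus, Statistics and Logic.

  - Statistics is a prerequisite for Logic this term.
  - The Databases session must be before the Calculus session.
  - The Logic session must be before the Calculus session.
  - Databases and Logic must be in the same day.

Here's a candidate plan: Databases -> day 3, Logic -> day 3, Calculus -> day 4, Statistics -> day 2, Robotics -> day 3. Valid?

Valid

Statistics is a prerequisite for Logic this term — holds.
Databases and Logic must be in the same day — holds.
The Databases session must be before the Calculus session — holds.
The Logic session must be before the Calculus session — holds.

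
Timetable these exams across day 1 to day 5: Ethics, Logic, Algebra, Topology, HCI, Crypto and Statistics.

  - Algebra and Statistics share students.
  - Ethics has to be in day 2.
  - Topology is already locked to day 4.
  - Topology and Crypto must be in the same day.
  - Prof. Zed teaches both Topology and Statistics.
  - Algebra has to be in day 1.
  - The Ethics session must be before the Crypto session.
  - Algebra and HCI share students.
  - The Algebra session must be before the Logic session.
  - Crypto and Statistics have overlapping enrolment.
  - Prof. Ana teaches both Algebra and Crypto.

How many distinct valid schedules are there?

48

Splitting on Logic: it can be day 2 (12), day 3 (12), day 4 (12), day 5 (12). Listing each branch's schedules as (Ethics, Algebra, Topology, HCI, Crypto, Statistics) by day number:
Logic=day 2: (2,1,4,2,4,2) (2,1,4,2,4,3) (2,1,4,2,4,5) (2,1,4,3,4,2) (2,1,4,3,4,3) (2,1,4,3,4,5) (2,1,4,4,4,2) (2,1,4,4,4,3) (2,1,4,4,4,5) (2,1,4,5,4,2) (2,1,4,5,4,3) (2,1,4,5,4,5) — 12.
Logic=day 3: (2,1,4,2,4,2) (2,1,4,2,4,3) (2,1,4,2,4,5) (2,1,4,3,4,2) (2,1,4,3,4,3) (2,1,4,3,4,5) (2,1,4,4,4,2) (2,1,4,4,4,3) (2,1,4,4,4,5) (2,1,4,5,4,2) (2,1,4,5,4,3) (2,1,4,5,4,5) — 12.
Logic=day 4: (2,1,4,2,4,2) (2,1,4,2,4,3) (2,1,4,2,4,5) (2,1,4,3,4,2) (2,1,4,3,4,3) (2,1,4,3,4,5) (2,1,4,4,4,2) (2,1,4,4,4,3) (2,1,4,4,4,5) (2,1,4,5,4,2) (2,1,4,5,4,3) (2,1,4,5,4,5) — 12.
Logic=day 5: (2,1,4,2,4,2) (2,1,4,2,4,3) (2,1,4,2,4,5) (2,1,4,3,4,2) (2,1,4,3,4,3) (2,1,4,3,4,5) (2,1,4,4,4,2) (2,1,4,4,4,3) (2,1,4,4,4,5) (2,1,4,5,4,2) (2,1,4,5,4,3) (2,1,4,5,4,5) — 12.
Summing: 12 + 12 + 12 + 12 = 48.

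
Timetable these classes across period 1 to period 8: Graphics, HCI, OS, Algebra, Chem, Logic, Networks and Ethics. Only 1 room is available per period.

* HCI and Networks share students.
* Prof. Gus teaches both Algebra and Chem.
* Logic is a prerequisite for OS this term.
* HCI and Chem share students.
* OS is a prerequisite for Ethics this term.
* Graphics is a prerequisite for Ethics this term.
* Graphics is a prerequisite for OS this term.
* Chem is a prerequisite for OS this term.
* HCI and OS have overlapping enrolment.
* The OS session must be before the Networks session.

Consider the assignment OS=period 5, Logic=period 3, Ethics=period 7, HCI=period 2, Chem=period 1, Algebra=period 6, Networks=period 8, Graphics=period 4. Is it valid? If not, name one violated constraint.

Yes

Graphics is a prerequisite for OS this term — holds.
The OS session must be before the Networks session — holds.
HCI and OS have overlapping enrolment — holds.
HCI and Chem share students — holds.
Logic is a prerequisite for OS this term — holds.
Only 1 room is available per period — holds.
OS is a prerequisite for Ethics this term — holds.
Graphics is a prerequisite for Ethics this term — holds.
Prof. Gus teaches both Algebra and Chem — holds.
HCI and Networks share students — holds.
Chem is a prerequisite for OS this term — holds.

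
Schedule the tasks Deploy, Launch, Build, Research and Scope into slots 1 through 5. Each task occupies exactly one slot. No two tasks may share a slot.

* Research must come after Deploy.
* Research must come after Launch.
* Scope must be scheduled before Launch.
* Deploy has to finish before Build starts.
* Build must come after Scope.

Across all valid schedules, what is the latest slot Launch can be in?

Precedence pushes Launch to at least 2; downstream work caps Launch at 4.
Launch at 4 is achievable: Research -> 5, Deploy -> 1, Build -> 3, Launch -> 4, Scope -> 2.

4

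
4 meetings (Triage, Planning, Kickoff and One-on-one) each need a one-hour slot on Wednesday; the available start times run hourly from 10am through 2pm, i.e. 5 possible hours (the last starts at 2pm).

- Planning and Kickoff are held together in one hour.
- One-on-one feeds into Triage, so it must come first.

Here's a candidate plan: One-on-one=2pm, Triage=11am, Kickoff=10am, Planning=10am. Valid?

Planning and Kickoff are held together in one hour — holds.
One-on-one feeds into Triage, so it must come first — violated.

No. One-on-one feeds into Triage, so it must come first is not satisfied.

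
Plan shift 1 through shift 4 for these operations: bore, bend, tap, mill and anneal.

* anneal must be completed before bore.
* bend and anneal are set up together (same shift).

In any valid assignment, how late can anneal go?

Downstream work caps anneal at shift 3.
anneal at shift 3 is achievable: anneal in shift 3, bore in shift 4, bend in shift 3, mill in shift 1, tap in shift 1.

shift 3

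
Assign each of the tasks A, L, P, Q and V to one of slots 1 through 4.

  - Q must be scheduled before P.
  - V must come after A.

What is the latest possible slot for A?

Downstream work caps A at 3.
A at 3 is achievable: A -> 3, P -> 2, Q -> 1, V -> 4, L -> 1.

3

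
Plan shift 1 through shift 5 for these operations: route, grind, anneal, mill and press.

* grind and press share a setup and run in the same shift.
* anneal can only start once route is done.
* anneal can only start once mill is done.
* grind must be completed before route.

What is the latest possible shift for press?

Press must be in the same shift as grind, which can't be after shift 3, so press is at most shift 3.
press at shift 3 is achievable: press -> shift 3; route -> shift 4; anneal -> shift 5; grind -> shift 3; mill -> shift 1.

shift 3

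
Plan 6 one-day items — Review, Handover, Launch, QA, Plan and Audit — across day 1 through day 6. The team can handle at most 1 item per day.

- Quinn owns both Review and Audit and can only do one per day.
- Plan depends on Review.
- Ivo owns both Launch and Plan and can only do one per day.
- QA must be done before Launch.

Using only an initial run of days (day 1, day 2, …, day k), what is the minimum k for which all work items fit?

6

The precedence chain requires at least 2 distinct days.
With at most 1 per day and 6 work items, at least 6 days are needed.
6 works (last occupied day: day 6): for example Launch -> day 3, Plan -> day 4, Audit -> day 6, Handover -> day 5, QA -> day 2, Review -> day 1.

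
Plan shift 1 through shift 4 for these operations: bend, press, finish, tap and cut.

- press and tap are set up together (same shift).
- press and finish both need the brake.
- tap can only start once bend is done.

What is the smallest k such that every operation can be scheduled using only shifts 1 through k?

The precedence chain requires at least 2 distinct shifts.
2 works (last occupied shift: shift 2): for example press=shift 2; finish=shift 1; bend=shift 1; tap=shift 2; cut=shift 1.

2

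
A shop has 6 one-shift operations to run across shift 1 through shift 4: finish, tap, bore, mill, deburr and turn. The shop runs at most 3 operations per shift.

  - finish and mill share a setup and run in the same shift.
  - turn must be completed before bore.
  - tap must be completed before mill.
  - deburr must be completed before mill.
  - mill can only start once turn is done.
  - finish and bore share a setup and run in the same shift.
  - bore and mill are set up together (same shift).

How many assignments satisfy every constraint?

36

Splitting on finish: it can be shift 2 (1), shift 3 (8), shift 4 (27). Listing each branch's schedules as (tap, bore, mill, deburr, turn) by shift number:
finish=shift 2: (1,2,2,1,1) — 1.
finish=shift 3: (1,3,3,1,1) (1,3,3,1,2) (1,3,3,2,1) (1,3,3,2,2) (2,3,3,1,1) (2,3,3,1,2) (2,3,3,2,1) (2,3,3,2,2) — 8.
finish=shift 4: (1,4,4,1,1) (1,4,4,1,2) (1,4,4,1,3) (1,4,4,2,1) (1,4,4,2,2) (1,4,4,2,3) (1,4,4,3,1) (1,4,4,3,2) (1,4,4,3,3) (2,4,4,1,1) (2,4,4,1,2) (2,4,4,1,3) (2,4,4,2,1) (2,4,4,2,2) (2,4,4,2,3) (2,4,4,3,1) (2,4,4,3,2) (2,4,4,3,3) (3,4,4,1,1) (3,4,4,1,2) (3,4,4,1,3) (3,4,4,2,1) (3,4,4,2,2) (3,4,4,2,3) (3,4,4,3,1) (3,4,4,3,2) (3,4,4,3,3) — 27.
Summing: 1 + 8 + 27 = 36.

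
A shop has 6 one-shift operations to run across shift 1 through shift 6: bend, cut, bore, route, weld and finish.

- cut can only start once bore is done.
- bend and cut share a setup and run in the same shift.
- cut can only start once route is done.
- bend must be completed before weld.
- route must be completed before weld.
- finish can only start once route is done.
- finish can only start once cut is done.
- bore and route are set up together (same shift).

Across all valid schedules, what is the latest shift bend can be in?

Bend must be in the same shift as cut, which can't be before shift 2, so bend is at least shift 2; downstream work caps bend at shift 5.
bend at shift 5 is achievable: bend in shift 5; route in shift 1; cut in shift 5; weld in shift 6; finish in shift 6; bore in shift 1.

shift 5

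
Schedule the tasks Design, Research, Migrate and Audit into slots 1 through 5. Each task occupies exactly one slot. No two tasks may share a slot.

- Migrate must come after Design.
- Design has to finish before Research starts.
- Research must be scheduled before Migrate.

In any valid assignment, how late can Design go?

Downstream work caps Design at 3.
Design at 3 is achievable: Migrate in 5; Design in 3; Research in 4; Audit in 1.

3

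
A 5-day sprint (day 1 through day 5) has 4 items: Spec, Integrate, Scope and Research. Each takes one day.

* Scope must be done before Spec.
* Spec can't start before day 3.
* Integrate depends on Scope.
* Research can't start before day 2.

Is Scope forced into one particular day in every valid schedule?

Scope can be day 1 (e.g. Research=day 2, Spec=day 3, Scope=day 1, Integrate=day 2) or day 2 (e.g. Research=day 2; Spec=day 3; Integrate=day 3; Scope=day 2).

No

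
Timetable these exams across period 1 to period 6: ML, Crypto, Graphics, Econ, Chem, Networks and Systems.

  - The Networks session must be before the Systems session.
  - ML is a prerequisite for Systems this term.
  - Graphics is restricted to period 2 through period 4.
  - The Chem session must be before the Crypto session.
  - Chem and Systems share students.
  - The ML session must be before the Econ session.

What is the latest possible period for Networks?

period 5

Downstream work caps Networks at period 5.
Networks at period 5 is achievable: Systems=period 6; ML=period 1; Graphics=period 2; Networks=period 5; Econ=period 2; Chem=period 1; Crypto=period 2.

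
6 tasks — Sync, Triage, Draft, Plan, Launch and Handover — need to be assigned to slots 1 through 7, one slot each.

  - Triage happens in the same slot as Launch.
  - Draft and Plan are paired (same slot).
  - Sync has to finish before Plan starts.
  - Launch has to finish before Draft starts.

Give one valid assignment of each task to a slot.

Sync=1, Draft=2, Launch=1, Handover=1, Plan=2, Triage=1

Checking: Sync(1) before Plan(2); Launch(1) before Draft(2); Triage = Launch = 1; Draft = Plan = 2.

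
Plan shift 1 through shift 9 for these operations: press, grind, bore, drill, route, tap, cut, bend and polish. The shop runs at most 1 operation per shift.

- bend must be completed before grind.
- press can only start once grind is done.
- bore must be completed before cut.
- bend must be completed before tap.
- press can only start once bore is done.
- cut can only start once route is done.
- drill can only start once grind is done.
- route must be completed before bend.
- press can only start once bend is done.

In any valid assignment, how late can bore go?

Downstream work caps bore at shift 8.
bore at shift 7 is achievable: tap=shift 5, polish=shift 6, bore=shift 7, route=shift 1, drill=shift 4, grind=shift 3, cut=shift 9, press=shift 8, bend=shift 2.
Nothing later works — the capacity limit rule out every shift after shift 7.

shift 7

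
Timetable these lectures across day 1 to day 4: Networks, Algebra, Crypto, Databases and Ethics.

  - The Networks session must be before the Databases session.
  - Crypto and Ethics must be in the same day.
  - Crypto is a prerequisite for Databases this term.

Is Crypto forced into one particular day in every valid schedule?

Crypto can be day 1 (e.g. Ethics=day 1, Algebra=day 1, Networks=day 1, Crypto=day 1, Databases=day 2) or day 2 (e.g. Crypto -> day 2; Networks -> day 1; Databases -> day 3; Ethics -> day 2; Algebra -> day 1).

No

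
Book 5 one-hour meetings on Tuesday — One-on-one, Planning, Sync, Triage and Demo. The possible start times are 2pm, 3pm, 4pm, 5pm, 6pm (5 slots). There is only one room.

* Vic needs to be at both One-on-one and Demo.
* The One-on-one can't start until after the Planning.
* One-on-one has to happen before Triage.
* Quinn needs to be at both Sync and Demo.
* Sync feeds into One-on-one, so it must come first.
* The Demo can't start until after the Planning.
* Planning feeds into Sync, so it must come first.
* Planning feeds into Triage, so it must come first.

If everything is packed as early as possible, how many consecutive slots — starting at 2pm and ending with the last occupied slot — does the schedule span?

5 slots

The precedence chain requires at least 4 distinct slots.
With at most 1 per slot and 5 meetings, at least 5 slots are needed.
5 works (last occupied slot: 6pm): for example Planning=2pm; Demo=6pm; Triage=5pm; Sync=3pm; One-on-one=4pm.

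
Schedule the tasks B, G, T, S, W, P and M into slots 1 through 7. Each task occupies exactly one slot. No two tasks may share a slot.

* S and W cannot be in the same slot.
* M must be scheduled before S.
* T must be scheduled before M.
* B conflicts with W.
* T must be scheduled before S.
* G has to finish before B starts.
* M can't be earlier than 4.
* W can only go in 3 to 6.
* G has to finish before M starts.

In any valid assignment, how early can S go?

5

Precedence pushes S to at least 5.
S at 5 is achievable: W=3, S=5, T=2, B=6, M=4, P=7, G=1.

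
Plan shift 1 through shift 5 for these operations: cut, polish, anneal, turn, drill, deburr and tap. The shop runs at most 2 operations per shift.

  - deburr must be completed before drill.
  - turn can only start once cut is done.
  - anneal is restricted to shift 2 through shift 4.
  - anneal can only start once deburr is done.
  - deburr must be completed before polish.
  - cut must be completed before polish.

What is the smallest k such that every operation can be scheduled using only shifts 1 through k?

The precedence chain requires at least 2 distinct shifts.
With at most 2 per shift and 7 operations, at least 4 shifts are needed.
4 works (last occupied shift: shift 4): for example turn=shift 3, cut=shift 1, drill=shift 3, tap=shift 4, polish=shift 2, anneal=shift 2, deburr=shift 1.

4 shifts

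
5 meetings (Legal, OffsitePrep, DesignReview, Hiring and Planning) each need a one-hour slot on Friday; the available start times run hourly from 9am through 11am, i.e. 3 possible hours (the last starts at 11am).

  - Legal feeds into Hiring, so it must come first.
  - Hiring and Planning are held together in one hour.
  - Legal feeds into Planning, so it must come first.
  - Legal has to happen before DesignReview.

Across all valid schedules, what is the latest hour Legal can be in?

Downstream work caps Legal at 10am.
Legal at 10am is achievable: Hiring in 11am, Legal in 10am, OffsitePrep in 9am, Planning in 11am, DesignReview in 11am.

10am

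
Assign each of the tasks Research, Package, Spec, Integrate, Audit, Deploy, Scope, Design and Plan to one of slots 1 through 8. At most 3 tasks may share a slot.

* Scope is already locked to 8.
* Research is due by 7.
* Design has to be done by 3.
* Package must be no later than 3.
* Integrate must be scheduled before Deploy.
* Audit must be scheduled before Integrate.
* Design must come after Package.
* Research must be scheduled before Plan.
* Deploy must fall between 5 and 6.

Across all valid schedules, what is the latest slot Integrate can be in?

Precedence pushes Integrate to at least 2; downstream work caps Integrate at 5.
Integrate at 5 is achievable: Audit=1; Deploy=6; Design=2; Integrate=5; Scope=8; Plan=2; Research=1; Spec=2; Package=1.

5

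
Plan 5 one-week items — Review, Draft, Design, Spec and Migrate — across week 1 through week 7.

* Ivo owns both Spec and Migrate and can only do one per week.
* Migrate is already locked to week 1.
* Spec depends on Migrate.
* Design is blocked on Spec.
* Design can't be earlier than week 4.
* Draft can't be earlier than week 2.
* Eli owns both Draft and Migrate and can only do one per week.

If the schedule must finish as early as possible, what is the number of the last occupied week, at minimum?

4

The precedence chain requires at least 3 distinct weeks.
Design can't be placed before week 4, so the schedule must run through at least week 4.
4 works (last occupied week: week 4): for example Spec=week 2; Migrate=week 1; Review=week 1; Draft=week 2; Design=week 4.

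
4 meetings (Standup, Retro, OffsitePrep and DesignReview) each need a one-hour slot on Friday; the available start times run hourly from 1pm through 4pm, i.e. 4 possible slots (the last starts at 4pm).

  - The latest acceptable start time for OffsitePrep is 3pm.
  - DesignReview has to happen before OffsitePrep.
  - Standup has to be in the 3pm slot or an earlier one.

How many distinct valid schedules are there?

36

Splitting on Standup: it can be 1pm (12), 2pm (12), 3pm (12). Listing each branch's schedules as (Retro, OffsitePrep, DesignReview):
Standup=1pm: (1pm,2pm,1pm) (1pm,3pm,1pm) (1pm,3pm,2pm) (2pm,2pm,1pm) (2pm,3pm,1pm) (2pm,3pm,2pm) (3pm,2pm,1pm) (3pm,3pm,1pm) (3pm,3pm,2pm) (4pm,2pm,1pm) (4pm,3pm,1pm) (4pm,3pm,2pm) — 12.
Standup=2pm: (1pm,2pm,1pm) (1pm,3pm,1pm) (1pm,3pm,2pm) (2pm,2pm,1pm) (2pm,3pm,1pm) (2pm,3pm,2pm) (3pm,2pm,1pm) (3pm,3pm,1pm) (3pm,3pm,2pm) (4pm,2pm,1pm) (4pm,3pm,1pm) (4pm,3pm,2pm) — 12.
Standup=3pm: (1pm,2pm,1pm) (1pm,3pm,1pm) (1pm,3pm,2pm) (2pm,2pm,1pm) (2pm,3pm,1pm) (2pm,3pm,2pm) (3pm,2pm,1pm) (3pm,3pm,1pm) (3pm,3pm,2pm) (4pm,2pm,1pm) (4pm,3pm,1pm) (4pm,3pm,2pm) — 12.
Summing: 12 + 12 + 12 = 36.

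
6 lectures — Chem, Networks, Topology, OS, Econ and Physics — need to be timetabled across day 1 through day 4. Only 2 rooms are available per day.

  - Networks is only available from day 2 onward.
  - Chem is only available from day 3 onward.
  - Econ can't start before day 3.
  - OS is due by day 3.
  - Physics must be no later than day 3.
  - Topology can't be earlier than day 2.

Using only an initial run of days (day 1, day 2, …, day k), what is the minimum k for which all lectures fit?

With at most 2 per day and 6 lectures, at least 3 days are needed.
Chem can't be placed before day 3, so the schedule must run through at least day 3.
3 works (last occupied day: day 3): for example Chem -> day 3, Physics -> day 1, OS -> day 1, Topology -> day 2, Networks -> day 2, Econ -> day 3.

3 days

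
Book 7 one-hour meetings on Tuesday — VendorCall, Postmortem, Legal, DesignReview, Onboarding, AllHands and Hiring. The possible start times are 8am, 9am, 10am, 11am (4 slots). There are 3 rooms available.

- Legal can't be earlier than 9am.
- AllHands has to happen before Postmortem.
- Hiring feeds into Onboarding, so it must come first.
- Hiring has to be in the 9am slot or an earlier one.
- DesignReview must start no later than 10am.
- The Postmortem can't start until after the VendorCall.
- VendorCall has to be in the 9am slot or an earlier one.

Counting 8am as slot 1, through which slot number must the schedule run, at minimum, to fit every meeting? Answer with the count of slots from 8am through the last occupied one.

3 slots

The precedence chain requires at least 2 distinct slots.
With at most 3 per slot and 7 meetings, at least 3 slots are needed.
3 works (last occupied slot: 10am): for example Postmortem in 9am; Hiring in 8am; AllHands in 8am; VendorCall in 8am; Onboarding in 9am; Legal in 9am; DesignReview in 10am.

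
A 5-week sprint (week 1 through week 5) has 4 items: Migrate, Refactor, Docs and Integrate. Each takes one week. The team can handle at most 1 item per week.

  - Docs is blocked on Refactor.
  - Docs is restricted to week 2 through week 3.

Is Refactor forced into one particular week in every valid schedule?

Refactor can be week 1 (e.g. Integrate in week 4; Migrate in week 3; Docs in week 2; Refactor in week 1) or week 2 (e.g. Migrate in week 1; Docs in week 3; Refactor in week 2; Integrate in week 4).

No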